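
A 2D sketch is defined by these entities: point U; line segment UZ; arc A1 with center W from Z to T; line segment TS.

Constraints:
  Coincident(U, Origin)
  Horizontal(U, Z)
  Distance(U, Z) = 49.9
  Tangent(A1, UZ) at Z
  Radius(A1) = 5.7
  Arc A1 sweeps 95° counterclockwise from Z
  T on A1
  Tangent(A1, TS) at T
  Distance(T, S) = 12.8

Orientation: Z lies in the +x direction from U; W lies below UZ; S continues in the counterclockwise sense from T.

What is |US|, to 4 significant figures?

49.14

U is at the origin; U and Z share the same y with |UZ| = 49.9 and Z on the +x side, so Z = (49.90, 0.000). The tangent condition forces WZ to be normal to UZ, so W = Z + (0, -5.7) = (49.90, -5.700). On A1, Z sits at bearing 90° from W; a 95° counterclockwise sweep puts T at bearing 185°, so T = W + 5.7·(cos 185°, sin 185°) = (44.22, -6.197). The tangent condition forces WT to be normal to TS, so TS runs along (−sin 185°, cos 185°); with |TS| = 12.8, S = (45.34, -18.95). Then |US| = |S − U| = 49.14.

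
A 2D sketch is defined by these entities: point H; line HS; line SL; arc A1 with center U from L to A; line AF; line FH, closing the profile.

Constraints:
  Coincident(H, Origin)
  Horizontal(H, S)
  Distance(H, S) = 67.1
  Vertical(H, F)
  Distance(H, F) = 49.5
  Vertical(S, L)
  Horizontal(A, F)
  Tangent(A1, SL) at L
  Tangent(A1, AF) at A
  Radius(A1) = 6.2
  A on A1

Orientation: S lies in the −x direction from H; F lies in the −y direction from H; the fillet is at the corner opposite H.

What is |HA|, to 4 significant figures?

78.48

H is at the origin; H and S share the same y with |HS| = 67.1 and S on the −x side, so S = (-67.10, 0.000). HF is vertical with |HF| = 49.5 and F on the −y side, so F = (0.000, -49.50). The virtual corner opposite H is at (-67.10, -49.50). Tangency of A1 to SL means the radius UL is perpendicular to SL and tangency of A1 to AF means the radius UA is perpendicular to AF, with radius 6.2, so the center U sits 6.2 in from both sides at U = (-60.90, -43.30). That places the tangent points at L = (-67.10, -43.30) on SL and A = (-60.90, -49.50) on AF. Then |HA| = |A − H| = 78.48.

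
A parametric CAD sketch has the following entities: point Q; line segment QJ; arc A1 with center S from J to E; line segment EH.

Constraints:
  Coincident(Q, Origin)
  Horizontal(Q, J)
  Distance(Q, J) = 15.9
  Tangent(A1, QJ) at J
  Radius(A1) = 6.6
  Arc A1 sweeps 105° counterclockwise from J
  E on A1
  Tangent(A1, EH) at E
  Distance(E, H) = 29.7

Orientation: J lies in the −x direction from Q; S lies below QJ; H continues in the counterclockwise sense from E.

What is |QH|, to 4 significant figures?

39.77

Q is at the origin; QJ is horizontal with |QJ| = 15.9 and J on the −x side, so J = (-15.90, 0.000). A1 meets QJ tangentially, so SJ is at right angles to QJ, so S = J + (0, -6.6) = (-15.90, -6.600). On A1, J sits at bearing 90° from S; a 105° counterclockwise sweep puts E at bearing 195°, so E = S + 6.6·(cos 195°, sin 195°) = (-22.28, -8.308). The tangent condition forces SE to be normal to EH, so EH runs along (−sin 195°, cos 195°); with |EH| = 29.7, H = (-14.59, -37.00). Then |QH| = |H − Q| = 39.77.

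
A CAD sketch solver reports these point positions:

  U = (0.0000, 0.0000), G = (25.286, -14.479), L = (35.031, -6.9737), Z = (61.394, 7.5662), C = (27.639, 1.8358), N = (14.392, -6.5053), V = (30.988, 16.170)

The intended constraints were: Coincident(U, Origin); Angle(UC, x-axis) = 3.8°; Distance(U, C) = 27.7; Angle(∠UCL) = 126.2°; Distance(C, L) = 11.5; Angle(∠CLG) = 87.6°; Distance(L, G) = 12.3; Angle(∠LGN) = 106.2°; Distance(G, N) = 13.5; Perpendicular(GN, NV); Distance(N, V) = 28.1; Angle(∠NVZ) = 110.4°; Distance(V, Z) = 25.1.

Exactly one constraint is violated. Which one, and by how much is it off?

Distance(V, Z) = 25.1 — off by 6.50.

U = (0.00, 0.00) ✓; UC at 3.800° ✓; |UC| = 27.70 ✓; ∠UCL = 126.2° ✓; |CL| = 11.50 ✓; ∠CLG = 87.60° ✓; |LG| = 12.30 ✓; ∠LGN = 106.2° ✓; |GN| = 13.50 ✓; ∠(GN, NV) = 90.00° ✓; |NV| = 28.10 ✓; ∠NVZ = 110.4° ✓; |VZ| = 31.60 ✗.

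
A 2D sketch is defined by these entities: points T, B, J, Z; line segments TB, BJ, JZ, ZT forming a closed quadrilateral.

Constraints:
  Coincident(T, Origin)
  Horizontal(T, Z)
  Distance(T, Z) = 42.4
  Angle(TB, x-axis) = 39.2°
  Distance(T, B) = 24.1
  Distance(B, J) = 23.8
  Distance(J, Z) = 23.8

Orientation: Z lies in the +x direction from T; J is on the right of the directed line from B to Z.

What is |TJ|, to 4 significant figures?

21.90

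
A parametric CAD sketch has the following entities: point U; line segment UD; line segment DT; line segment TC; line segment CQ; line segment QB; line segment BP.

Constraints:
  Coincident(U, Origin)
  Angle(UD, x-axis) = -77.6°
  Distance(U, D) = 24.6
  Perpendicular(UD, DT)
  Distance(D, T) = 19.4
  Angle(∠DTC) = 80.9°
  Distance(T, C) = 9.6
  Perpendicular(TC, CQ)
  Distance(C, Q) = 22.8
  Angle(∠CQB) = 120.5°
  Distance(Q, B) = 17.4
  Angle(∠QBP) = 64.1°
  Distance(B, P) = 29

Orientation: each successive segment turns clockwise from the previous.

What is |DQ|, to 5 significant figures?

7.4795

U is at the origin; UD runs at -77.6° with length 24.6, so D = (5.2825, -24.026). The perpendicularity gives DT at right angles to UD, so DT runs at -167.60°; with |DT| = 19.4, T = (-13.665, -28.192). ∠DTC = 80.9° gives TC at 93.300° from the x-axis; with |TC| = 9.6, C = (-14.218, -18.608). TC is perpendicular to CQ, so CQ runs at 3.3000°; with |CQ| = 22.8, Q = (8.5446, -17.295). Then |DQ| = |Q − D| = 7.4795.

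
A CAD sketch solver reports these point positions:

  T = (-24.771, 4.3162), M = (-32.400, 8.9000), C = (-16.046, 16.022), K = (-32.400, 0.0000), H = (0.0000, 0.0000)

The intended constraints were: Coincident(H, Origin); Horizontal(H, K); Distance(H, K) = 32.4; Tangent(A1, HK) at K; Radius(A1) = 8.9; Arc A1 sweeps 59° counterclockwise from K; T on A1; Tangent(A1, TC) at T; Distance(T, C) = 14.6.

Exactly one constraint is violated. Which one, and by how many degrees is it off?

Tangent(A1, TC) at T — off by 5.70°.

H = (0.00, 0.00) ✓; H.y = 0.00, K.y = 0.00 ✓; |HK| = 32.40 ✓; ∠(MK, KH) = 90.00° ✓; |MK| = 8.900 ✓; bearing(M→T) − bearing(M→K) = 59.00° ✓; |MT| = 8.900 ✓; ∠(MT, TC) = 95.70° ✗; |TC| = 14.60 ✓.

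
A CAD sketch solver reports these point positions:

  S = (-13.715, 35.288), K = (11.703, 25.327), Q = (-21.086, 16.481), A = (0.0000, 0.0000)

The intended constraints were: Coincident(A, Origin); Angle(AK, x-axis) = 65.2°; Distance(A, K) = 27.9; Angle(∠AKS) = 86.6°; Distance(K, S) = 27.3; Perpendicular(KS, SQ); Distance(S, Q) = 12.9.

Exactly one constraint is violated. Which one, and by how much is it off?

Distance(S, Q) = 12.9 — off by 7.30.

A = (0.00, 0.00) ✓; AK at 65.20° ✓; |AK| = 27.90 ✓; ∠AKS = 86.60° ✓; |KS| = 27.30 ✓; ∠(KS, SQ) = 90.00° ✓; |SQ| = 20.20 ✗.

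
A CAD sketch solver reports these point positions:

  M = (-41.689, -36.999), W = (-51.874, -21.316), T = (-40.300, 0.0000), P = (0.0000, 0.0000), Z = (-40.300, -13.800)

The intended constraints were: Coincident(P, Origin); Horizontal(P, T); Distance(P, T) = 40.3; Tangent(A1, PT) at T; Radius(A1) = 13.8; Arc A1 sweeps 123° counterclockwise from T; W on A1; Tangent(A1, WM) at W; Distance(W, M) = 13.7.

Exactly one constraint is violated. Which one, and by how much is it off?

Distance(W, M) = 13.7 — off by 5.00.

P = (0.00, 0.00) ✓; P.y = 0.00, T.y = 0.00 ✓; |PT| = 40.30 ✓; ∠(ZT, TP) = 90.00° ✓; |ZT| = 13.80 ✓; bearing(Z→W) − bearing(Z→T) = 123.0° ✓; |ZW| = 13.80 ✓; ∠(ZW, WM) = 90.00° ✓; |WM| = 18.70 ✗.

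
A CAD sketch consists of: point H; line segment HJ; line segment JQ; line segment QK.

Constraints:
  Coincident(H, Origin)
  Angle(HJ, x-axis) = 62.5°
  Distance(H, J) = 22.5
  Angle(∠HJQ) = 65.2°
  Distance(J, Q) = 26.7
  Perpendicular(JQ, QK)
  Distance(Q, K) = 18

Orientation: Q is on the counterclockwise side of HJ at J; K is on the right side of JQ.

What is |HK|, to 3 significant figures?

42.1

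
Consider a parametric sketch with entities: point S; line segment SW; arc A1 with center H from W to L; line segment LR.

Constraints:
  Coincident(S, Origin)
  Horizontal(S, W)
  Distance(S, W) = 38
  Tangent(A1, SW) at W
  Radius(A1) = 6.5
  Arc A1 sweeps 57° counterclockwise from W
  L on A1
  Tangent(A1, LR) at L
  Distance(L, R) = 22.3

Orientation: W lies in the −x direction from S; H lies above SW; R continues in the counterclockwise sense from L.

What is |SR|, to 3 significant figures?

29.8

On A1, W sits at bearing -90° from H; a 57° counterclockwise sweep puts L at bearing -33°, so L = H + 6.5·(cos -33°, sin -33°) = (-32.5, 2.96). A1 meets LR tangentially, so HL is at right angles to LR, so LR runs along (−sin -33°, cos -33°); with |LR| = 22.3, R = (-20.4, 21.7). Then |SR| = |R − S| = 29.8.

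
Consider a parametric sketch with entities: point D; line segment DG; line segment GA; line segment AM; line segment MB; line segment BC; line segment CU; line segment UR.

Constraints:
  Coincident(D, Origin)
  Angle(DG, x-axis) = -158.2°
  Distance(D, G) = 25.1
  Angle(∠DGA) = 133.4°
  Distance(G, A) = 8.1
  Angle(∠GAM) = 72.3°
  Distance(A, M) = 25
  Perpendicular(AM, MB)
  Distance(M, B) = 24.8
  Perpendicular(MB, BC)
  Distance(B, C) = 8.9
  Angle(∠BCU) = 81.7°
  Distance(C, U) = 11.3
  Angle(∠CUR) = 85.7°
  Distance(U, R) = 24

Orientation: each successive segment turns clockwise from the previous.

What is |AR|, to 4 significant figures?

45.27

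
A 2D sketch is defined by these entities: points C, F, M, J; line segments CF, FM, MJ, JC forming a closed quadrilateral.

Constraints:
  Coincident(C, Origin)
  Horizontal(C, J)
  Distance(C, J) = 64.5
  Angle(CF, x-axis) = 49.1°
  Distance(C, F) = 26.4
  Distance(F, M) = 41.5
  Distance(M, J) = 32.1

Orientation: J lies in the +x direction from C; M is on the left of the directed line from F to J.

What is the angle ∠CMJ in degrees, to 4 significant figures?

74.47°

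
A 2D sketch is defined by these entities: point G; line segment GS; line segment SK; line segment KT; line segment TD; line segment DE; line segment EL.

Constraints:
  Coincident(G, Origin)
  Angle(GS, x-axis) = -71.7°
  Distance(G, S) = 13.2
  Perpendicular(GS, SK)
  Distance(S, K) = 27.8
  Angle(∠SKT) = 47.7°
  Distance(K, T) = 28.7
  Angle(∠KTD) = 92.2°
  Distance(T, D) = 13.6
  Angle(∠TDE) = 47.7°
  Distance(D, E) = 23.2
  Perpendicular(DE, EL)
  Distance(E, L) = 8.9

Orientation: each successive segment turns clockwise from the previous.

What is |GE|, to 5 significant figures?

21.418

∠KTD = 92.2° gives TD at -21.800° from the x-axis; with |TD| = 13.6, D = (2.0514, -0.093255). ∠TDE = 47.7° gives DE at -154.10° from the x-axis; with |DE| = 23.2, E = (-18.818, -10.227). Then |GE| = |E − G| = 21.418.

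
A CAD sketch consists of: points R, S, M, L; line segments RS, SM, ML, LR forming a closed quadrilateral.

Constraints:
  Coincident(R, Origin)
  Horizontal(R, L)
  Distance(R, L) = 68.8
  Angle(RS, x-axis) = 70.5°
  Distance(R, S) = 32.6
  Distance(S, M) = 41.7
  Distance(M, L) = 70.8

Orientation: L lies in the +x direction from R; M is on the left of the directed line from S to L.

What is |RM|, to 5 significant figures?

73.269

Checks: |SM| = 41.70 ✓; |ML| = 70.80 ✓.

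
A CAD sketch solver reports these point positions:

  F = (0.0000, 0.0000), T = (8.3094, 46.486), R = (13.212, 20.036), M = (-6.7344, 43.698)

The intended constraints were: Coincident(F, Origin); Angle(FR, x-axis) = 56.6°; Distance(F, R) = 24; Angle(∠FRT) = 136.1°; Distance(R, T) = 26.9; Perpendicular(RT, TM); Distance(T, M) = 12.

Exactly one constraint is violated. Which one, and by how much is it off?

Distance(T, M) = 12 — off by 3.30.

F = (0.00, 0.00) ✓; FR at 56.60° ✓; |FR| = 24.00 ✓; ∠FRT = 136.1° ✓; |RT| = 26.90 ✓; ∠(RT, TM) = 90.00° ✓; |TM| = 15.30 ✗.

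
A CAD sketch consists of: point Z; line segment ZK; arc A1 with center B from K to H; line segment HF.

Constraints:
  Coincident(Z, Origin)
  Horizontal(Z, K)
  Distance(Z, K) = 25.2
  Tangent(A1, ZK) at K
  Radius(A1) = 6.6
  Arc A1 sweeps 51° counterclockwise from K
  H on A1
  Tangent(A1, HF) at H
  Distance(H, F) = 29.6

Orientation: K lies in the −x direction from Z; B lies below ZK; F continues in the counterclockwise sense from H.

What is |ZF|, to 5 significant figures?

55.177

On A1, K sits at bearing 90° from B; a 51° counterclockwise sweep puts H at bearing 141°, so H = B + 6.6·(cos 141°, sin 141°) = (-30.329, -2.4465). Since A1 is tangent to HF there, BH ⟂ HF, so HF runs along (−sin 141°, cos 141°); with |HF| = 29.6, F = (-48.957, -25.450). Then |ZF| = |F − Z| = 55.177.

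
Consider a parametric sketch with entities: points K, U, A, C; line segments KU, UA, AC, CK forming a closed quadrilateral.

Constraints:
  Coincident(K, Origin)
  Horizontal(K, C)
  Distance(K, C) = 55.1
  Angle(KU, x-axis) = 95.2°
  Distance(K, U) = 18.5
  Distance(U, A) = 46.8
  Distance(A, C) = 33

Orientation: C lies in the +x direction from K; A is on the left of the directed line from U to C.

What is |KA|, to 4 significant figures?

53.29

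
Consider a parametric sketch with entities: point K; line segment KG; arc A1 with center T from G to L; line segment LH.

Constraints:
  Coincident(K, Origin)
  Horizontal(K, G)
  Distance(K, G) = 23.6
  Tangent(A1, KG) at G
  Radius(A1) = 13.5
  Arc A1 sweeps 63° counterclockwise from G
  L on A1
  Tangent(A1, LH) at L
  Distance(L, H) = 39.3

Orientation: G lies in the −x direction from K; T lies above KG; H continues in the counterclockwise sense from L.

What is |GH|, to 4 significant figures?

51.86

On A1, G sits at bearing -90° from T; a 63° counterclockwise sweep puts L at bearing -27°, so L = T + 13.5·(cos -27°, sin -27°) = (-11.57, 7.371). A1 meets LH tangentially, so TL is at right angles to LH, so LH runs along (−sin -27°, cos -27°); with |LH| = 39.3, H = (6.270, 42.39). Then |GH| = |H − G| = 51.86.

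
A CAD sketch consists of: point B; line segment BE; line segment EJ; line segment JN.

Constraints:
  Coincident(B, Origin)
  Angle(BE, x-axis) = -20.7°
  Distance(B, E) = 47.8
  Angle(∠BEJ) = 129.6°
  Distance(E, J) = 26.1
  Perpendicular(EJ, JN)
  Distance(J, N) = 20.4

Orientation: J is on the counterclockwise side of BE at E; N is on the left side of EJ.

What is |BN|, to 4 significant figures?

58.91

B is at the origin; BE runs at -20.7° with length 47.8, so E = 47.8·(cos -20.7°, sin -20.7°) = (44.71, -16.90). ∠BEJ = 129.6°, so EJ runs at -20.7° + (180° − 129.6°) = 29.70° from the x-axis; with |EJ| = 26.1, J = E + 26.1·(cos 29.70°, sin 29.70°) = (67.39, -3.965). The perpendicularity gives JN at right angles to EJ; with |JN| = 20.4 on the left of EJ, N = J + 20.4·(-0.4955, 0.8686) = (57.28, 13.76). Then |BN| = |N − B| = 58.91.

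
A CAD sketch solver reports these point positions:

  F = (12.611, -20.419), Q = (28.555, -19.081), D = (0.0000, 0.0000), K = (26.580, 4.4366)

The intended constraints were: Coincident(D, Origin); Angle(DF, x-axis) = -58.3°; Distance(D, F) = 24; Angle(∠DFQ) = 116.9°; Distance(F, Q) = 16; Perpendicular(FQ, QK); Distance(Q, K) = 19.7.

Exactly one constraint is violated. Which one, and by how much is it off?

Distance(Q, K) = 19.7 — off by 3.90.

D = (0.00, 0.00) ✓; DF at -58.30° ✓; |DF| = 24.00 ✓; ∠DFQ = 116.9° ✓; |FQ| = 16.00 ✓; ∠(FQ, QK) = 90.00° ✓; |QK| = 23.60 ✗.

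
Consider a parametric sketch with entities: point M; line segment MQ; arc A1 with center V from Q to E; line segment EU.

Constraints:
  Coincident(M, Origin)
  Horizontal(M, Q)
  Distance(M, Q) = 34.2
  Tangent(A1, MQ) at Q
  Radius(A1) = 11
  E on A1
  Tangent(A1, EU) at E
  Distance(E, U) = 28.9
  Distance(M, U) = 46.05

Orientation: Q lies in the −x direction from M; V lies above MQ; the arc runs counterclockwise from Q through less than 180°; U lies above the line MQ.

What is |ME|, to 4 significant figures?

25.66

Checks: |VE| = 11.00 ✓; ∠(VE, EU) = 90.00° ✓; |EU| = 28.90 ✓; |MU| = 46.05 ✓.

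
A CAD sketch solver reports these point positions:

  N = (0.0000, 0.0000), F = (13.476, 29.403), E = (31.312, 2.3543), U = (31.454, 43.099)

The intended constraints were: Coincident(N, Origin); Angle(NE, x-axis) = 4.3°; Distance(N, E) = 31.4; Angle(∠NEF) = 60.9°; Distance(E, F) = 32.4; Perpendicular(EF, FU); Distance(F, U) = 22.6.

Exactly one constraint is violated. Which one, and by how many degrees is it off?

Perpendicular(EF, FU) — off by 3.90°.

N = (0.00, 0.00) ✓; NE at 4.300° ✓; |NE| = 31.40 ✓; ∠NEF = 60.90° ✓; |EF| = 32.40 ✓; ∠(EF, FU) = 86.10° ✗; |FU| = 22.60 ✓.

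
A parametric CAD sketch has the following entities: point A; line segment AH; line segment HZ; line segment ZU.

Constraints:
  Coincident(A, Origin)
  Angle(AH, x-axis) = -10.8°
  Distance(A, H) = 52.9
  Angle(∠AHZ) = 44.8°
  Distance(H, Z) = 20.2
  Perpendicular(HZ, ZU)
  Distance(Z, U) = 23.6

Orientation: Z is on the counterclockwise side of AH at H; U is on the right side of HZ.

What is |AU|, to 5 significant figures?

63.296

∠AHZ = 44.8°, so HZ runs at -10.8° + (180° − 44.8°) = 124.40° from the x-axis; with |HZ| = 20.2, Z = H + 20.2·(cos 124.40°, sin 124.40°) = (40.551, 6.7548). HZ is perpendicular to ZU; with |ZU| = 23.6 on the right of HZ, U = Z + 23.6·(0.82511, 0.56497) = (60.023, 20.088). Then |AU| = |U − A| = 63.296.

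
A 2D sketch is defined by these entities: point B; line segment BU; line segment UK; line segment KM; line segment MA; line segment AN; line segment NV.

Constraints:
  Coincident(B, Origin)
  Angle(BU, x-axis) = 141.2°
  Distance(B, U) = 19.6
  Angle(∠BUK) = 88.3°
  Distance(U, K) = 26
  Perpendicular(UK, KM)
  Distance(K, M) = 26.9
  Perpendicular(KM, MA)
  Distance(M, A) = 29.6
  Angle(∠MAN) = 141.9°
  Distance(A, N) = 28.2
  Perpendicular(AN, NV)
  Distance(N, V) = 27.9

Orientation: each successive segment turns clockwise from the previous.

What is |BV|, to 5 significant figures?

33.330

B is at the origin; BU runs at 141.2° with length 19.6, so U = (-15.275, 12.281). ∠BUK = 88.3° gives UK at 49.500° from the x-axis; with |UK| = 26.0, K = (1.6106, 32.052). The perpendicularity gives KM at right angles to UK, so KM runs at -40.500°; with |KM| = 26.9, M = (22.066, 14.582). The perpendicularity gives MA at right angles to KM, so MA runs at -130.50°; with |MA| = 29.6, A = (2.8419, -7.9262). ∠MAN = 141.9° gives AN at -168.60° from the x-axis; with |AN| = 28.2, N = (-24.802, -13.500). The perpendicularity gives NV at right angles to AN, so NV runs at 101.40°; with |NV| = 27.9, V = (-30.316, 13.849). Then |BV| = |V − B| = 33.330.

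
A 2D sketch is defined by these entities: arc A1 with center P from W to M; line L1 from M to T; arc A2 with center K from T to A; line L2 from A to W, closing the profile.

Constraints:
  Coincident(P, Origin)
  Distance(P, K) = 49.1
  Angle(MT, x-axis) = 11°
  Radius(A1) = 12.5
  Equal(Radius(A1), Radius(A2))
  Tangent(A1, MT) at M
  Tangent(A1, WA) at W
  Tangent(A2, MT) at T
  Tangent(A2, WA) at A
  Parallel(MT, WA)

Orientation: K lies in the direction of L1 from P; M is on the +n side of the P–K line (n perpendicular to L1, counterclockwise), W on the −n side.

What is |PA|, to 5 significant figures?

50.666

Tangency of A1 to both parallel lines with radius 12.5 puts M and W at P ± 12.5·n: M = (-2.3851, 12.270), W = (2.3851, -12.270). Equal radii place T and A the same way about K: T = K + 12.5·n = (45.813, 21.639), A = K − 12.5·n = (50.583, -2.9016). Then |PA| = |A − P| = 50.666.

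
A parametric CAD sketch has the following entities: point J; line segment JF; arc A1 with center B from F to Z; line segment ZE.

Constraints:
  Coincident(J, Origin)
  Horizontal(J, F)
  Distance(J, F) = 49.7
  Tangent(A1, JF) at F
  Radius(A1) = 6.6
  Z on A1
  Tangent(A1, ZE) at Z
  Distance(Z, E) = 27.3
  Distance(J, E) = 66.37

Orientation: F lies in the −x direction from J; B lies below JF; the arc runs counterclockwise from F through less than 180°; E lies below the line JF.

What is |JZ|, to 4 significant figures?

56.66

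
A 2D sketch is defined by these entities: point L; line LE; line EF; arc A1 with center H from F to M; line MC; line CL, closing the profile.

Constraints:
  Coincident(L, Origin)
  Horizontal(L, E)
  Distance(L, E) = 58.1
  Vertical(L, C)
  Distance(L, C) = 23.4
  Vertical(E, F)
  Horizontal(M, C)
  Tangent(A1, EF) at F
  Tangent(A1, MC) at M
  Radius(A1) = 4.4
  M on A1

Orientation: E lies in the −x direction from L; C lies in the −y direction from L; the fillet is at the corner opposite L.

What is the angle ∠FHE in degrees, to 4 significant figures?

76.96°

L is at the origin; L and E share the same y with |LE| = 58.1 and E on the −x side, so E = (-58.10, 0.000). LC is vertical with |LC| = 23.4 and C on the −y side, so C = (0.000, -23.40). The virtual corner opposite L is at (-58.10, -23.40). A1 meets EF tangentially, so HF is at right angles to EF and the tangent condition forces HM to be normal to MC, with radius 4.4, so the center H sits 4.4 in from both sides at H = (-53.70, -19.00). That places the tangent points at F = (-58.10, -19.00) on EF and M = (-53.70, -23.40) on MC. Then cos ∠FHE = HF·HE / (|HF||HE|), giving 76.96°.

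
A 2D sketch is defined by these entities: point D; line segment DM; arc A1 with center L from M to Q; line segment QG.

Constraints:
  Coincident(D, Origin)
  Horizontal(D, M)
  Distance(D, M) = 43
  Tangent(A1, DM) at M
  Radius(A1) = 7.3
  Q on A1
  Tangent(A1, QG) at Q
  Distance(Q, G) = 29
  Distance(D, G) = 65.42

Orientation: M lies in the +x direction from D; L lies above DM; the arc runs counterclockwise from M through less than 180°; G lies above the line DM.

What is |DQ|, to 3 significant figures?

50.5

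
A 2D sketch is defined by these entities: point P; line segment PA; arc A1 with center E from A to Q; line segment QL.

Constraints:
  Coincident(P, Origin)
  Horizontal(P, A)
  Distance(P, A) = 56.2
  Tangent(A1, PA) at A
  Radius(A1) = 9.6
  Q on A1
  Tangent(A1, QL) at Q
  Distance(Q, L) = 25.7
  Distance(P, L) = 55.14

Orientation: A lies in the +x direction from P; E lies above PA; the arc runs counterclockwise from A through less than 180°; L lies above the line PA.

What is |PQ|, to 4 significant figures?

64.81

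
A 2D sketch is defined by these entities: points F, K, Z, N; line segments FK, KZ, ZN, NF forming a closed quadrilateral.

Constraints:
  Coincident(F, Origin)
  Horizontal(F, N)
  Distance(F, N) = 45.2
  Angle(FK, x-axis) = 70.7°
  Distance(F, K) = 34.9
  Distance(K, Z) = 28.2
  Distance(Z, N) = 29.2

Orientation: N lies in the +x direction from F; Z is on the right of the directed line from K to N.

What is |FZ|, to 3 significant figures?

17.3

F is at the origin; FN is horizontal with |FN| = 45.2 and N in +x, so N = (45.2, 0). FK runs at 70.7° with |FK| = 34.9, so K = (11.5, 32.9). Z is determined by |KZ| = 28.2 and |ZN| = 29.2 together: it lies at the intersection of circle(K, 28.2) and circle(N, 29.2). With |KN| = 47.1, the foot of the radical line on KN is 22.9 from K and the perpendicular offset is √(28.2² − 22.9²) = 16.4. Taking the right-of-KN solution: Z = (16.5, 5.17).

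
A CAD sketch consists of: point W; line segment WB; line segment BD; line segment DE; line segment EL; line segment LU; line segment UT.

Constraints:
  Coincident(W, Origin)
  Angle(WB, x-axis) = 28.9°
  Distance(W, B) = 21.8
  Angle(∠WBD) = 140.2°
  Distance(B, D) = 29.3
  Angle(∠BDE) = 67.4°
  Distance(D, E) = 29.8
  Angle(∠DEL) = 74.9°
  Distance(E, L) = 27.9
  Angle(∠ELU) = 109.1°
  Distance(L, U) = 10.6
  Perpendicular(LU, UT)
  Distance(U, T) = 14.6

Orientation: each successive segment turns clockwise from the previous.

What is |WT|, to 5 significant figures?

31.041

W is at the origin; WB runs at 28.9° with length 21.8, so B = (19.085, 10.536). ∠WBD = 140.2° gives BD at -10.900° from the x-axis; with |BD| = 29.3, D = (47.857, 4.9951). ∠BDE = 67.4° gives DE at -123.50° from the x-axis; with |DE| = 29.8, E = (31.409, -19.855). ∠DEL = 74.9° gives EL at 131.40° from the x-axis; with |EL| = 27.9, L = (12.958, 1.0734). ∠ELU = 109.1° gives LU at 60.500° from the x-axis; with |LU| = 10.6, U = (18.178, 10.299). The perpendicularity gives UT at right angles to LU, so UT runs at -29.500°; with |UT| = 14.6, T = (30.885, 3.1097). Then |WT| = |T − W| = 31.041.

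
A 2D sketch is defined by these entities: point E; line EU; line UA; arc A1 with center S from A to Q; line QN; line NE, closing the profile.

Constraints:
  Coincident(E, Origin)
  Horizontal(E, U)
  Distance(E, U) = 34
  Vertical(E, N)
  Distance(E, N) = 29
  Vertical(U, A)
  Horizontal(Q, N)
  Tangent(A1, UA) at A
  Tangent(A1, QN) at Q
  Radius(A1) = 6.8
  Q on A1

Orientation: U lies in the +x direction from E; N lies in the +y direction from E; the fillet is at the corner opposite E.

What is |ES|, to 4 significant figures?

35.11

E and N share the same x with |EN| = 29.0 and N on the +y side, so N = (0.000, 29.00). The virtual corner opposite E is at (34.00, 29.00). Since A1 is tangent to UA there, SA ⟂ UA and since A1 is tangent to QN there, SQ ⟂ QN, with radius 6.8, so the center S sits 6.8 in from both sides at S = (27.20, 22.20). Then |ES| = |S − E| = 35.11.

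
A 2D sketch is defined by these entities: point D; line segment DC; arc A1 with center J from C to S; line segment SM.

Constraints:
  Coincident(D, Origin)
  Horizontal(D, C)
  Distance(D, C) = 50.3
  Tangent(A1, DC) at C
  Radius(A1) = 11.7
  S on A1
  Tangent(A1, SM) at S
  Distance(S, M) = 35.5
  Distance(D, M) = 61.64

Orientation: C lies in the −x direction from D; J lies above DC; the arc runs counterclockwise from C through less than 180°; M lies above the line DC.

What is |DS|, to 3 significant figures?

40.4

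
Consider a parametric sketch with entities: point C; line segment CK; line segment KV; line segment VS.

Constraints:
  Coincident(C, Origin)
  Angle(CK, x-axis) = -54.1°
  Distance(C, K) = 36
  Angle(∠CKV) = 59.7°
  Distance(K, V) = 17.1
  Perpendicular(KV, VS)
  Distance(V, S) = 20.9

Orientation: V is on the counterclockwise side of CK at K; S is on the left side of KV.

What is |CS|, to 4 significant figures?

10.24

∠CKV = 59.7°, so KV runs at -54.1° + (180° − 59.7°) = 66.20° from the x-axis; with |KV| = 17.1, V = K + 17.1·(cos 66.20°, sin 66.20°) = (28.01, -13.52). KV is perpendicular to VS; with |VS| = 20.9 on the left of KV, S = V + 20.9·(-0.9150, 0.4035) = (8.887, -5.082). Then |CS| = |S − C| = 10.24.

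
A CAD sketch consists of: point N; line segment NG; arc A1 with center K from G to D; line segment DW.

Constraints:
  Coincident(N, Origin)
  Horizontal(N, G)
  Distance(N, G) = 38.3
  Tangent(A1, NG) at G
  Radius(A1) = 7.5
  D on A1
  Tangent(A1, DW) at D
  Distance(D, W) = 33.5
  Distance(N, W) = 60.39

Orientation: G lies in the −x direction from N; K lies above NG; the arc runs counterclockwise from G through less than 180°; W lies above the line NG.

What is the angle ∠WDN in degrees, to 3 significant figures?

130°

Checks: |NG| = 38.30 ✓; |KD| = 7.500 ✓; ∠(KD, DW) = 90.00° ✓; |DW| = 33.50 ✓; |NW| = 60.39 ✓.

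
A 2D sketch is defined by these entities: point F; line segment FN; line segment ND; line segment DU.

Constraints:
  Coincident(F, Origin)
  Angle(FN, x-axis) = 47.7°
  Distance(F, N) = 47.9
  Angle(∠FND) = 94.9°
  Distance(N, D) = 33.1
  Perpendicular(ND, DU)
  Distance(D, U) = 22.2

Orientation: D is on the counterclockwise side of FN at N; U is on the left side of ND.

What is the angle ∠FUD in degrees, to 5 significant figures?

124.46°

∠FND = 94.9°, so ND runs at 47.7° + (180° − 94.9°) = 132.80° from the x-axis; with |ND| = 33.1, D = N + 33.1·(cos 132.80°, sin 132.80°) = (9.7478, 59.715). The perpendicularity gives DU at right angles to ND; with |DU| = 22.2 on the left of ND, U = D + 22.2·(-0.73373, -0.67944) = (-6.5410, 44.631). Then cos ∠FUD = UF·UD / (|UF||UD|), giving 124.46°.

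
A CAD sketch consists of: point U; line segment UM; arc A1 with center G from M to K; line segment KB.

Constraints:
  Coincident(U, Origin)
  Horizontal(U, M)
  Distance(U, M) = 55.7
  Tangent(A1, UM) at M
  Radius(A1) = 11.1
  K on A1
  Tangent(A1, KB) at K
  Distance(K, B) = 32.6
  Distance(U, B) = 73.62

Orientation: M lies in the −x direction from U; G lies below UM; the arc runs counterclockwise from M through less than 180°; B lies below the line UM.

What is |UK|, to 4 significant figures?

67.87

U is at the origin; UM is horizontal with |UM| = 55.7 and M on the −x side, so M = (-55.70, 0.000). The tangent condition forces GM to be normal to UM, so G = M + (0, -11.1) = (-55.70, -11.10). Since GK ⟂ KB (tangency), |GB| = √(11.1² + 32.6²) = 34.44 regardless of where K sits on A1. So B lies on both circle(U, 73.62) and circle(G, 34.44); the below-UM intersection is B = (-57.90, -45.47). K is the foot of the tangent from B: K = (-66.41, -14.00).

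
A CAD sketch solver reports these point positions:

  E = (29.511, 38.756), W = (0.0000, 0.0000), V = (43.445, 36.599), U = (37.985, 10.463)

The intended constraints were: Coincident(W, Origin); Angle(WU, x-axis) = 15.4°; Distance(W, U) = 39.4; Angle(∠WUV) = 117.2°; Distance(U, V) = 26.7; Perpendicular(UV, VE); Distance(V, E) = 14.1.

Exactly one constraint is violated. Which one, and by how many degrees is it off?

Perpendicular(UV, VE) — off by 3.00°.

W = (0.00, 0.00) ✓; WU at 15.40° ✓; |WU| = 39.40 ✓; ∠WUV = 117.2° ✓; |UV| = 26.70 ✓; ∠(UV, VE) = 93.00° ✗; |VE| = 14.10 ✓.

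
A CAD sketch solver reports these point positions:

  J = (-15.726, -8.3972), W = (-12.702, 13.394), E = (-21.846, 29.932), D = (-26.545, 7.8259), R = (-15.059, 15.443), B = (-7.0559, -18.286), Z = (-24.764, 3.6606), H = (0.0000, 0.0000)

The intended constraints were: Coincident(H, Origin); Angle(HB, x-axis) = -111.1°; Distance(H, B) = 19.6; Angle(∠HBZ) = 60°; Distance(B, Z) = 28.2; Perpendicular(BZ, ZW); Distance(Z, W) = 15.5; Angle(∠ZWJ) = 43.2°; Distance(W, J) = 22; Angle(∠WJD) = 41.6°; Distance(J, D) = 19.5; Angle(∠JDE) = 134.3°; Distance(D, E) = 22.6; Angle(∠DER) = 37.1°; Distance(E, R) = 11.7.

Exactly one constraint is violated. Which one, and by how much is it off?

Distance(E, R) = 11.7 — off by 4.30.

H = (0.00, 0.00) ✓; HB at -111.1° ✓; |HB| = 19.60 ✓; ∠HBZ = 60.00° ✓; |BZ| = 28.20 ✓; ∠(BZ, ZW) = 90.00° ✓; |ZW| = 15.50 ✓; ∠ZWJ = 43.20° ✓; |WJ| = 22.00 ✓; ∠WJD = 41.60° ✓; |JD| = 19.50 ✓; ∠JDE = 134.3° ✓; |DE| = 22.60 ✓; ∠DER = 37.10° ✓; |ER| = 16.00 ✗.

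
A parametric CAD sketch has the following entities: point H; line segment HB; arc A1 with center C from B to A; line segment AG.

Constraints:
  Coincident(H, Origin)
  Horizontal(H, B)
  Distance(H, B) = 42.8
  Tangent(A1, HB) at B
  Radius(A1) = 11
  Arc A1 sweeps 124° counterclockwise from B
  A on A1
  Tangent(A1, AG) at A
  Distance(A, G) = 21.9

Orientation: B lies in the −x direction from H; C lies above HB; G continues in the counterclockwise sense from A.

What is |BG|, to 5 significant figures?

35.445

H is at the origin; H and B share the same y with |HB| = 42.8 and B on the −x side, so B = (-42.800, 0.0000). Tangency of A1 to HB means the radius CB is perpendicular to HB, so C = B + (0, 11) = (-42.800, 11.000). On A1, B sits at bearing -90° from C; a 124° counterclockwise sweep puts A at bearing 34°, so A = C + 11.0·(cos 34°, sin 34°) = (-33.681, 17.151). Tangency of A1 to AG means the radius CA is perpendicular to AG, so AG runs along (−sin 34°, cos 34°); with |AG| = 21.9, G = (-45.927, 35.307). Then |BG| = |G − B| = 35.445.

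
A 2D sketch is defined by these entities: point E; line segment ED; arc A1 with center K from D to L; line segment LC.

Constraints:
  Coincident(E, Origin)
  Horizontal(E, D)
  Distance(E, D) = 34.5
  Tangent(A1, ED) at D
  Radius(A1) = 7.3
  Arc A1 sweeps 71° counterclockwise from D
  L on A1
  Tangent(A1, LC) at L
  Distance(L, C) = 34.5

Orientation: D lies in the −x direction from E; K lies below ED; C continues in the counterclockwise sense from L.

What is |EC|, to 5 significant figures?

64.652

E is at the origin; ED is horizontal with |ED| = 34.5 and D on the −x side, so D = (-34.500, 0.0000). The tangent condition forces KD to be normal to ED, so K = D + (0, -7.3) = (-34.500, -7.3000). On A1, D sits at bearing 90° from K; a 71° counterclockwise sweep puts L at bearing 161°, so L = K + 7.3·(cos 161°, sin 161°) = (-41.402, -4.9234). Since A1 is tangent to LC there, KL ⟂ LC, so LC runs along (−sin 161°, cos 161°); with |LC| = 34.5, C = (-52.634, -37.544). Then |EC| = |C − E| = 64.652.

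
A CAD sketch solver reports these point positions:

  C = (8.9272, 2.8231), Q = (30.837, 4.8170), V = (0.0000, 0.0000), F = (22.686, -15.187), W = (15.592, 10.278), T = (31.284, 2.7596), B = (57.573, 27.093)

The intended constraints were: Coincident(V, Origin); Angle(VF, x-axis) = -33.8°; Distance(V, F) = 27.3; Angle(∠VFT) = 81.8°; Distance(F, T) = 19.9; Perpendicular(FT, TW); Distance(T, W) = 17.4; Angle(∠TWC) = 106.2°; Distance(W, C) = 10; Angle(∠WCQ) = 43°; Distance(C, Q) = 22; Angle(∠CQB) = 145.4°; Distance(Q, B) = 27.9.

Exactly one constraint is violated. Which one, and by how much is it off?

Distance(Q, B) = 27.9 — off by 6.90.

V = (0.00, 0.00) ✓; VF at -33.80° ✓; |VF| = 27.30 ✓; ∠VFT = 81.80° ✓; |FT| = 19.90 ✓; ∠(FT, TW) = 90.00° ✓; |TW| = 17.40 ✓; ∠TWC = 106.2° ✓; |WC| = 10.00 ✓; ∠WCQ = 43.00° ✓; |CQ| = 22.00 ✓; ∠CQB = 145.4° ✓; |QB| = 34.80 ✗.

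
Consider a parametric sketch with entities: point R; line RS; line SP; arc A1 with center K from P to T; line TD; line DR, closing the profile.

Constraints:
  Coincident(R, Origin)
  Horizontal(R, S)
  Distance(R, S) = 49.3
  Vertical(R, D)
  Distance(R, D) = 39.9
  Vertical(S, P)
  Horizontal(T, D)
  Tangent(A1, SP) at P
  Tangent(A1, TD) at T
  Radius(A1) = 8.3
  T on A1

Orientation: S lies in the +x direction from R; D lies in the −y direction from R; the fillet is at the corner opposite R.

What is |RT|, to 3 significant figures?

57.2

R is at the origin; RS is horizontal with |RS| = 49.3 and S on the +x side, so S = (49.3, 0.00). R and D share the same x with |RD| = 39.9 and D on the −y side, so D = (0.00, -39.9). The virtual corner opposite R is at (49.3, -39.9). Tangency of A1 to SP means the radius KP is perpendicular to SP and the tangent condition forces KT to be normal to TD, with radius 8.3, so the center K sits 8.3 in from both sides at K = (41.0, -31.6). That places the tangent points at P = (49.3, -31.6) on SP and T = (41.0, -39.9) on TD. Then |RT| = |T − R| = 57.2.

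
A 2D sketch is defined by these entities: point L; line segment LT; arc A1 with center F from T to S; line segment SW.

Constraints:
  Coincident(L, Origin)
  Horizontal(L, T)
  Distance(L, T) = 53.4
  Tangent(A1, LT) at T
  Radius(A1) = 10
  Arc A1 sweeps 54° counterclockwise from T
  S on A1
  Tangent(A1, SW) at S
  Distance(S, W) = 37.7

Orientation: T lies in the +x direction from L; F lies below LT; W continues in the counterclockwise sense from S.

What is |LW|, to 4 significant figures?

41.65

L is at the origin; L and T share the same y with |LT| = 53.4 and T on the +x side, so T = (53.40, 0.000). The tangent condition forces FT to be normal to LT, so F = T + (0, -10) = (53.40, -10.00). On A1, T sits at bearing 90° from F; a 54° counterclockwise sweep puts S at bearing 144°, so S = F + 10.0·(cos 144°, sin 144°) = (45.31, -4.122). A1 meets SW tangentially, so FS is at right angles to SW, so SW runs along (−sin 144°, cos 144°); with |SW| = 37.7, W = (23.15, -34.62). Then |LW| = |W − L| = 41.65.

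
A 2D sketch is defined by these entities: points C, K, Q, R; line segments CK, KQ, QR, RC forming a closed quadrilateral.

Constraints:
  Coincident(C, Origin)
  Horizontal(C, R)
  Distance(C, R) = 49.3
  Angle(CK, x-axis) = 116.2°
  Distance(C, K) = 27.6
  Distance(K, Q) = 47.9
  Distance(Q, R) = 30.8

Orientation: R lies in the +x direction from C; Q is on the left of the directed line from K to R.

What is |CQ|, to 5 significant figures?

45.070

Checks: |KQ| = 47.90 ✓; |QR| = 30.80 ✓.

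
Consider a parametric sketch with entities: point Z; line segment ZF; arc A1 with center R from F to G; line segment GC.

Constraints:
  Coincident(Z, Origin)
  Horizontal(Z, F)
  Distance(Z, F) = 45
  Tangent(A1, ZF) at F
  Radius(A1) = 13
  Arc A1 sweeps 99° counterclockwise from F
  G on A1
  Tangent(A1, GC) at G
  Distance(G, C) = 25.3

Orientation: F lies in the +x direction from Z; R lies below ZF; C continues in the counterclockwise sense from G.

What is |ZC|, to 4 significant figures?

53.91

On A1, F sits at bearing 90° from R; a 99° counterclockwise sweep puts G at bearing 189°, so G = R + 13.0·(cos 189°, sin 189°) = (32.16, -15.03). The tangent condition forces RG to be normal to GC, so GC runs along (−sin 189°, cos 189°); with |GC| = 25.3, C = (36.12, -40.02). Then |ZC| = |C − Z| = 53.91.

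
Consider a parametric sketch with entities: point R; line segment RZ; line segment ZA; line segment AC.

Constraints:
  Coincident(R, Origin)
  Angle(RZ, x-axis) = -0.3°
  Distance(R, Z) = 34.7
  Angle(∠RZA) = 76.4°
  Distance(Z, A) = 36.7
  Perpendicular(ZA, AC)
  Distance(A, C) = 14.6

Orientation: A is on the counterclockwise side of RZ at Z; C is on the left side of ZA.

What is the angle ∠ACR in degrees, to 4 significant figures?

123.8°

∠RZA = 76.4°, so ZA runs at -0.3° + (180° − 76.4°) = 103.3° from the x-axis; with |ZA| = 36.7, A = Z + 36.7·(cos 103.3°, sin 103.3°) = (26.26, 35.53). The perpendicularity gives AC at right angles to ZA; with |AC| = 14.6 on the left of ZA, C = A + 14.6·(-0.9732, -0.2300) = (12.05, 32.18). Then cos ∠ACR = CA·CR / (|CA||CR|), giving 123.8°.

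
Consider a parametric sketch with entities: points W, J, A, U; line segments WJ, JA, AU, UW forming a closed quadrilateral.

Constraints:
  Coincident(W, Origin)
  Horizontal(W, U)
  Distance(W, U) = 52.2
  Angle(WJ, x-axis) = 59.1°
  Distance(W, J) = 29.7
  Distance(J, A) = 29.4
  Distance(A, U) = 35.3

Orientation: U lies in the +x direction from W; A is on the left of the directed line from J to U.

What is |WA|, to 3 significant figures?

55.2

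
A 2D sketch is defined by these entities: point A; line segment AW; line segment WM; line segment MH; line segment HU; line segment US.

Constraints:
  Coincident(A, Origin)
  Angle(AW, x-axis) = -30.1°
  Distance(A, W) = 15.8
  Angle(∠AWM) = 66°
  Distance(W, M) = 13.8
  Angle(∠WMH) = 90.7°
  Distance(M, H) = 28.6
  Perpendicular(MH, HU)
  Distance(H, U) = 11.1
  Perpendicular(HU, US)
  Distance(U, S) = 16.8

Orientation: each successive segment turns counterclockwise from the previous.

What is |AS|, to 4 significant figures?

4.367

MH ⟂ HU, so HU runs at -96.80°; with |HU| = 11.1, U = (-14.58, -1.838). HU ⟂ US, so US runs at -6.800°; with |US| = 16.8, S = (2.105, -3.827). Then |AS| = |S − A| = 4.367.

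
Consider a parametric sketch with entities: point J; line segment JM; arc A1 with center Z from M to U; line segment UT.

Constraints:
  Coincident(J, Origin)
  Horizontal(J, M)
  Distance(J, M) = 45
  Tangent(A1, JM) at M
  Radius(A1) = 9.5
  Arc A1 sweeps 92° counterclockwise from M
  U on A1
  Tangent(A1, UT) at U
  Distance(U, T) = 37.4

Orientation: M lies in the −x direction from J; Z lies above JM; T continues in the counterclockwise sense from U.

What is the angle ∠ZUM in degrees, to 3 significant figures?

44.0°

J is at the origin; JM is horizontal with |JM| = 45.0 and M on the −x side, so M = (-45.0, 0.00). A1 meets JM tangentially, so ZM is at right angles to JM, so Z = M + (0, 9.5) = (-45.0, 9.50). On A1, M sits at bearing -90° from Z; a 92° counterclockwise sweep puts U at bearing 2°, so U = Z + 9.5·(cos 2°, sin 2°) = (-35.5, 9.83). Then cos ∠ZUM = UZ·UM / (|UZ||UM|), giving 44.0°.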